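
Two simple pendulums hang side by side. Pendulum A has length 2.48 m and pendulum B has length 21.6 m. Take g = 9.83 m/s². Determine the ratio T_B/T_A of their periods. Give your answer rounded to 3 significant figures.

T ∝ √L, so T_B/T_A = √(L_B/L_A) = √(21.6/2.48) = 2.95.

2.95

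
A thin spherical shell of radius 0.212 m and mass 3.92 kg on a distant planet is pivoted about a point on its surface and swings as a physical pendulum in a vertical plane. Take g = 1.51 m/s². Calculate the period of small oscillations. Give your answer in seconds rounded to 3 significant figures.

3.04 s

I_cm = (2/3)mr² = 0.1175 kg·m². The pivot is at distance d = 0.212 m from the centre of mass.
By the parallel-axis theorem, I = I_cm + md² = 0.1175 + 0.1762 = 0.2936 kg·m².
T = 2π√(I/(mgd)) = 2π√(0.2936/(3.92 × 1.51 × 0.212)) = 3.04 s.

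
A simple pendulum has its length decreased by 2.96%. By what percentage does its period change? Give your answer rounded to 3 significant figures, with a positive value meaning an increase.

T ∝ √L, so T'/T = √(0.9704) = 0.9851.
Percentage change in T = (0.9851 − 1) × 100% = -1.49%.

-1.49%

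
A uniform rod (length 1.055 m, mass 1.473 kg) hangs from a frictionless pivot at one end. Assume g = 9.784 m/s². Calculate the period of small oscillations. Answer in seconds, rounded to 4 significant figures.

For a physical pendulum T = 2π√(I/(mgd)), with d = 0.52750 m from pivot to centre of mass.
I_cm = mL²/12 = 1.473 × 1.055²/12 = 0.13662 kg·m²; I = I_cm + md² = 0.13662 + 1.473 × 0.52750² = 0.54650 kg·m².
T = 2π√(0.54650/(1.473 × 9.784 × 0.52750)) = 1.685 s.

1.685 s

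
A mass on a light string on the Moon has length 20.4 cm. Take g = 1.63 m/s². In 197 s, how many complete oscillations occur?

88

T = 2π√(L/g) = 2π√(0.204/1.63) = 2.223 s.
Number of complete oscillations = ⌊197/2.223⌋ = ⌊88.63⌋ = 88.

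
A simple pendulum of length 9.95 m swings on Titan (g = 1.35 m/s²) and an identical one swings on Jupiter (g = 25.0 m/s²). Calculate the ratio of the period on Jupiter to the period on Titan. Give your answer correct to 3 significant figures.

T ∝ 1/√g, so T₂/T₁ = √(g₁/g₂) = √(1.35/25.0) = 0.232.

0.232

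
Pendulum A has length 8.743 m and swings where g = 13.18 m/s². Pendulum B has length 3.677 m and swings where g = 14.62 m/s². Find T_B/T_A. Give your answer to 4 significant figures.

T = 2π√(L/g), so T_B/T_A = √((L_B/g_B)/(L_A/g_A)) = √((3.677/14.62)/(8.743/13.18)) = 0.6157.

0.6157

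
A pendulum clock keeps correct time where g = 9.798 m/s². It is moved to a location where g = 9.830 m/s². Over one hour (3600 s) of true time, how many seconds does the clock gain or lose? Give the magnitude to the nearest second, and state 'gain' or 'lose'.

gain 6 s

The clock's period scales as T ∝ 1/√g, so T'/T = √(9.798/9.830) = 0.998371.
In 3600 s of true time the clock registers 3600/0.998371 = 3605.9 s, so it gains 6 s.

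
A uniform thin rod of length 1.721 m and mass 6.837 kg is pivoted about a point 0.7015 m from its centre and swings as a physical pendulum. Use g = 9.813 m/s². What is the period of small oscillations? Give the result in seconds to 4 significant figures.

For a physical pendulum T = 2π√(I/(mgd)), with d = 0.70150 m from pivot to centre of mass.
I_cm = mL²/12 = 6.837 × 1.721²/12 = 1.6875 kg·m²; I = I_cm + md² = 1.6875 + 6.837 × 0.70150² = 5.0520 kg·m².
T = 2π√(5.0520/(6.837 × 9.813 × 0.70150)) = 2.059 s.

2.059 s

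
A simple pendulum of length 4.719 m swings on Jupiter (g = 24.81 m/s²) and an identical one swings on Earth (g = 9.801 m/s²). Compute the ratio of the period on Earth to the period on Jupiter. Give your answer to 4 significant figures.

T ∝ 1/√g, so T₂/T₁ = √(g₁/g₂) = √(24.81/9.801) = 1.591.

1.591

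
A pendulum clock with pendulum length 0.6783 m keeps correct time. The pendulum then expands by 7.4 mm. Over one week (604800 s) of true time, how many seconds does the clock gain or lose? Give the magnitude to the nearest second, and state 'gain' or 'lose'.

lose 3272 s

T ∝ √L, so T'/T = √(0.68570/0.6783) = 1.00544.
In 604800 s of true time the clock registers 604800/1.00544 = 601527.7 s, so it loses 3272 s.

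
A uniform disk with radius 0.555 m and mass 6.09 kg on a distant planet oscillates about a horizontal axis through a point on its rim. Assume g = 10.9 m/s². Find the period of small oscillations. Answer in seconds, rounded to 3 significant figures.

1.74 s

I_cm = ½mr² = 0.9379 kg·m². The pivot is at distance d = 0.555 m from the centre of mass.
By the parallel-axis theorem, I = I_cm + md² = 0.9379 + 1.876 = 2.814 kg·m².
T = 2π√(I/(mgd)) = 2π√(2.814/(6.09 × 10.9 × 0.555)) = 1.74 s.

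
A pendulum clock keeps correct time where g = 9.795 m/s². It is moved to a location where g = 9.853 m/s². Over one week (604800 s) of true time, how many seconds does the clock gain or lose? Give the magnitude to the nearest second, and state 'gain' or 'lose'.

gain 1788 s

The clock's period scales as T ∝ 1/√g, so T'/T = √(9.795/9.853) = 0.997052.
In 604800 s of true time the clock registers 604800/0.997052 = 606588.0 s, so it gains 1788 s.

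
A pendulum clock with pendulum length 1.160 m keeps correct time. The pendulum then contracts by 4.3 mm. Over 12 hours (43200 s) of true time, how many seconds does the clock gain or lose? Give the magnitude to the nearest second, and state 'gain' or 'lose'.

gain 80 s

T ∝ √L, so T'/T = √(1.15570/1.160) = 0.998145.
In 43200 s of true time the clock registers 43200/0.998145 = 43280.3 s, so it gains 80 s.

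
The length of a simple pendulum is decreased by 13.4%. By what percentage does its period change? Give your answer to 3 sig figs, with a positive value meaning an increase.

-6.94%

T ∝ √L, so T'/T = √(0.8660) = 0.9306.
Percentage change in T = (0.9306 − 1) × 100% = -6.94%.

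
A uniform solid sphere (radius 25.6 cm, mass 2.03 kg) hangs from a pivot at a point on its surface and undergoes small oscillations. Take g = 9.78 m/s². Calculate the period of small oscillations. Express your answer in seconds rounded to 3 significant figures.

I_cm = (2/5)mr² = 0.05322 kg·m². The pivot is at distance d = 0.256 m from the centre of mass.
By the parallel-axis theorem, I = I_cm + md² = 0.05322 + 0.1330 = 0.1863 kg·m².
T = 2π√(I/(mgd)) = 2π√(0.1863/(2.03 × 9.78 × 0.256)) = 1.20 s.

1.20 s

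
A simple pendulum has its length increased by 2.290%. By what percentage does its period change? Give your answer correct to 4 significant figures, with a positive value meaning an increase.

T ∝ √L, so T'/T = √(1.0229) = 1.0114.
Percentage change in T = (1.0114 − 1) × 100% = 1.139%.

1.139%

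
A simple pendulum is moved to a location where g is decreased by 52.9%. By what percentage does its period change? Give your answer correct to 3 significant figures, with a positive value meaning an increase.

45.7%

T ∝ 1/√g, so T'/T = 1/√(0.4710) = 1.457.
Percentage change in T = (1.457 − 1) × 100% = 45.7%.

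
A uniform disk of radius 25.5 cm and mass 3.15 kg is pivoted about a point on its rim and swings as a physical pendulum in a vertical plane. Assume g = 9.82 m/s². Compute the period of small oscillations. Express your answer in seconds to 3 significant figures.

I_cm = ½mr² = 0.1024 kg·m². The pivot is at distance d = 0.255 m from the centre of mass.
By the parallel-axis theorem, I = I_cm + md² = 0.1024 + 0.2048 = 0.3072 kg·m².
T = 2π√(I/(mgd)) = 2π√(0.3072/(3.15 × 9.82 × 0.255)) = 1.24 s.

1.24 s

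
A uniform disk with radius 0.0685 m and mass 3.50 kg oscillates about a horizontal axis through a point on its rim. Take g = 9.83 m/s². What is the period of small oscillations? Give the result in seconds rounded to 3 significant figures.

0.642 s

I_cm = ½mr² = 0.008211 kg·m². The pivot is at distance d = 0.0685 m from the centre of mass.
By the parallel-axis theorem, I = I_cm + md² = 0.008211 + 0.01642 = 0.02463 kg·m².
T = 2π√(I/(mgd)) = 2π√(0.02463/(3.50 × 9.83 × 0.0685)) = 0.642 s.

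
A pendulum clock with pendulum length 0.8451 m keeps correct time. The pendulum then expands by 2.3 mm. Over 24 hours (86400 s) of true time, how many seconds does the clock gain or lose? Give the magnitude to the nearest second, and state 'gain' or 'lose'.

lose 117 s

T ∝ √L, so T'/T = √(0.84740/0.8451) = 1.00136.
In 86400 s of true time the clock registers 86400/1.00136 = 86282.7 s, so it loses 117 s.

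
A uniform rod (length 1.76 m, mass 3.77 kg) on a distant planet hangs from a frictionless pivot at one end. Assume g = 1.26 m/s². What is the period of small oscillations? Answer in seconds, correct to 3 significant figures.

6.06 s

For a physical pendulum T = 2π√(I/(mgd)), with d = 0.8800 m from pivot to centre of mass.
I_cm = mL²/12 = 3.77 × 1.76²/12 = 0.9732 kg·m²; I = I_cm + md² = 0.9732 + 3.77 × 0.8800² = 3.893 kg·m².
T = 2π√(3.893/(3.77 × 1.26 × 0.8800)) = 6.06 s.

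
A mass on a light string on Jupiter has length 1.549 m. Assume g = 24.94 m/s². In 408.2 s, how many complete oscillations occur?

260

T = 2π√(L/g) = 2π√(1.549/24.94) = 1.5659 s.
Number of complete oscillations = ⌊408.2/1.5659⌋ = ⌊260.68⌋ = 260.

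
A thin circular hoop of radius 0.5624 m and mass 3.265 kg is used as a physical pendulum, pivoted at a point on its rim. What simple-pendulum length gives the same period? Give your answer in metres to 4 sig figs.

1.125 m

The equivalent simple-pendulum length is L_eq = I/(md), where I is about the pivot and d = 0.56240 m.
I_cm = mR² = 1.0327 kg·m², so I = I_cm + md² = 1.0327 + 1.0327 = 2.0654 kg·m².
L_eq = 2.0654/(3.265 × 0.56240) = 1.125 m.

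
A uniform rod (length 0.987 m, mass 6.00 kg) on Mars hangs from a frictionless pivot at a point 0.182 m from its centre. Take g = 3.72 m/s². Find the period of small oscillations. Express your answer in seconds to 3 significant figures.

2.58 s

For a physical pendulum T = 2π√(I/(mgd)), with d = 0.1820 m from pivot to centre of mass.
I_cm = mL²/12 = 6.00 × 0.987²/12 = 0.4871 kg·m²; I = I_cm + md² = 0.4871 + 6.00 × 0.1820² = 0.6858 kg·m².
T = 2π√(0.6858/(6.00 × 3.72 × 0.1820)) = 2.58 s.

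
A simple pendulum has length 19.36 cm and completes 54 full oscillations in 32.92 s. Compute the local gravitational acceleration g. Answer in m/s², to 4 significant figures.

T = 32.92/54 = 0.60963 s.
From T = 2π√(L/g), g = 4π²L/T² = 4π² × 0.1936/0.60963² = 20.57 m/s².

20.57 m/s²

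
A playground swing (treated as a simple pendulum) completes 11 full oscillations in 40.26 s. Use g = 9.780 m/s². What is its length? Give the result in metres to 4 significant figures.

T = 40.26/11 = 3.6600 s.
From T = 2π√(L/g), L = gT²/(4π²) = 9.780 × 3.6600²/(4π²) = 3.318 m.

3.318 m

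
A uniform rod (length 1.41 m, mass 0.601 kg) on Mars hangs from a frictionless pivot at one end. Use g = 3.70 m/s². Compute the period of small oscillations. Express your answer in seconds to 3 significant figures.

3.17 s

For a physical pendulum T = 2π√(I/(mgd)), with d = 0.7050 m from pivot to centre of mass.
I_cm = mL²/12 = 0.601 × 1.41²/12 = 0.09957 kg·m²; I = I_cm + md² = 0.09957 + 0.601 × 0.7050² = 0.3983 kg·m².
T = 2π√(0.3983/(0.601 × 3.70 × 0.7050)) = 3.17 s.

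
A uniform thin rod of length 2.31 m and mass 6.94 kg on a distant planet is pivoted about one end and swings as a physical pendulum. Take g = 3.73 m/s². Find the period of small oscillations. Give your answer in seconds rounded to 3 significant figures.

For a physical pendulum T = 2π√(I/(mgd)), with d = 1.155 m from pivot to centre of mass.
I_cm = mL²/12 = 6.94 × 2.31²/12 = 3.086 kg·m²; I = I_cm + md² = 3.086 + 6.94 × 1.155² = 12.34 kg·m².
T = 2π√(12.34/(6.94 × 3.73 × 1.155)) = 4.04 s.

4.04 s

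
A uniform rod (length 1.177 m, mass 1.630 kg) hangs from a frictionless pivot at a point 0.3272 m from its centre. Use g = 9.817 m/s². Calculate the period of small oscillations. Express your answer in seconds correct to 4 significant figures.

For a physical pendulum T = 2π√(I/(mgd)), with d = 0.32720 m from pivot to centre of mass.
I_cm = mL²/12 = 1.630 × 1.177²/12 = 0.18817 kg·m²; I = I_cm + md² = 0.18817 + 1.630 × 0.32720² = 0.36268 kg·m².
T = 2π√(0.36268/(1.630 × 9.817 × 0.32720)) = 1.654 s.

1.654 s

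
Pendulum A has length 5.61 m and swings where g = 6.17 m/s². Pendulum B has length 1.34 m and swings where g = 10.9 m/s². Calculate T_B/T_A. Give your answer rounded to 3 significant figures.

0.368

T = 2π√(L/g), so T_B/T_A = √((L_B/g_B)/(L_A/g_A)) = √((1.34/10.9)/(5.61/6.17)) = 0.368.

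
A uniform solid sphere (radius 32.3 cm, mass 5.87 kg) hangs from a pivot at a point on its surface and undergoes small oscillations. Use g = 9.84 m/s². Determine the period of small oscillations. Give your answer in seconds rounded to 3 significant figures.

I_cm = (2/5)mr² = 0.2450 kg·m². The pivot is at distance d = 0.323 m from the centre of mass.
By the parallel-axis theorem, I = I_cm + md² = 0.2450 + 0.6124 = 0.8574 kg·m².
T = 2π√(I/(mgd)) = 2π√(0.8574/(5.87 × 9.84 × 0.323)) = 1.35 s.

1.35 s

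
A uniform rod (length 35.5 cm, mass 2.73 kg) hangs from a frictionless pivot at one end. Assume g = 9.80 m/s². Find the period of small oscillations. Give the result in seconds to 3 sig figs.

For a physical pendulum T = 2π√(I/(mgd)), with d = 0.1775 m from pivot to centre of mass.
I_cm = mL²/12 = 2.73 × 0.355²/12 = 0.02867 kg·m²; I = I_cm + md² = 0.02867 + 2.73 × 0.1775² = 0.1147 kg·m².
T = 2π√(0.1147/(2.73 × 9.80 × 0.1775)) = 0.976 s.

0.976 s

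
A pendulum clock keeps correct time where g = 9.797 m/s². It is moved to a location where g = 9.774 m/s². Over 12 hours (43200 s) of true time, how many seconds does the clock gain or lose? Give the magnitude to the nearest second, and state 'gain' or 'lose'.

The clock's period scales as T ∝ 1/√g, so T'/T = √(9.797/9.774) = 1.00118.
In 43200 s of true time the clock registers 43200/1.00118 = 43149.3 s, so it loses 51 s.

lose 51 s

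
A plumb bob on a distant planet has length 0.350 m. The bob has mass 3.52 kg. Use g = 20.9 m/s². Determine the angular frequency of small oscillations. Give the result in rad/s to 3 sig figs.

7.73 rad/s

ω = √(g/L) = √(20.9/0.350) = 7.73 rad/s.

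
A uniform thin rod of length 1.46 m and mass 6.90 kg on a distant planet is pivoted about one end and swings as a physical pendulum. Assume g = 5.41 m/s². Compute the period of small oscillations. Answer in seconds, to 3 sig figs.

2.67 s

For a physical pendulum T = 2π√(I/(mgd)), with d = 0.7300 m from pivot to centre of mass.
I_cm = mL²/12 = 6.90 × 1.46²/12 = 1.226 kg·m²; I = I_cm + md² = 1.226 + 6.90 × 0.7300² = 4.903 kg·m².
T = 2π√(4.903/(6.90 × 5.41 × 0.7300)) = 2.67 s.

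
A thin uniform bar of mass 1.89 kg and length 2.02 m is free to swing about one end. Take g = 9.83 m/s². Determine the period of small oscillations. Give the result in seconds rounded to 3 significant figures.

2.33 s

For a physical pendulum T = 2π√(I/(mgd)), with d = 1.010 m from pivot to centre of mass.
I_cm = mL²/12 = 1.89 × 2.02²/12 = 0.6427 kg·m²; I = I_cm + md² = 0.6427 + 1.89 × 1.010² = 2.571 kg·m².
T = 2π√(2.571/(1.89 × 9.83 × 1.010)) = 2.33 s.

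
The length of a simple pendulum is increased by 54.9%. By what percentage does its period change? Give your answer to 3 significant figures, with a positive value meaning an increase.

T ∝ √L, so T'/T = √(1.549) = 1.245.
Percentage change in T = (1.245 − 1) × 100% = 24.5%.

24.5%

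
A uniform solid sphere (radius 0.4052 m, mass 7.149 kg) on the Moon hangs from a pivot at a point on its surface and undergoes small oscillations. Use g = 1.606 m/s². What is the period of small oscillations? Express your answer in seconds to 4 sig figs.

I_cm = (2/5)mr² = 0.46951 kg·m². The pivot is at distance d = 0.4052 m from the centre of mass.
By the parallel-axis theorem, I = I_cm + md² = 0.46951 + 1.1738 = 1.6433 kg·m².
T = 2π√(I/(mgd)) = 2π√(1.6433/(7.149 × 1.606 × 0.4052)) = 3.734 s.

3.734 s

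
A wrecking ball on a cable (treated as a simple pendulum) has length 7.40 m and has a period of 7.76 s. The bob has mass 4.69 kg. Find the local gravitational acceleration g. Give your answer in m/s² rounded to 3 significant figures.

4.85 m/s²

From T = 2π√(L/g), g = 4π²L/T² = 4π² × 7.40/7.760² = 4.85 m/s².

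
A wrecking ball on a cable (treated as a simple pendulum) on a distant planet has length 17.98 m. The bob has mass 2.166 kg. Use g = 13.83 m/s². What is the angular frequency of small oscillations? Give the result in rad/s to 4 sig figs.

ω = √(g/L) = √(13.83/17.98) = 0.8770 rad/s.

0.8770 rad/s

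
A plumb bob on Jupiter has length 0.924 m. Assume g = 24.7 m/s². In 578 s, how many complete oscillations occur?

T = 2π√(L/g) = 2π√(0.924/24.7) = 1.215 s.
Number of complete oscillations = ⌊578/1.215⌋ = ⌊475.6⌋ = 475.

475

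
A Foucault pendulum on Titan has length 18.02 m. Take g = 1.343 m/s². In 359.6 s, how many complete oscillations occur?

15

T = 2π√(L/g) = 2π√(18.02/1.343) = 23.015 s.
Number of complete oscillations = ⌊359.6/23.015⌋ = ⌊15.624⌋ = 15.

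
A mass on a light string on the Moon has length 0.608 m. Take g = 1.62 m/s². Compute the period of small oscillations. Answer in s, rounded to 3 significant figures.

T = 2π√(L/g) = 2π√(0.608/1.62) = 2π × 0.6126 = 3.85 s.

3.85 s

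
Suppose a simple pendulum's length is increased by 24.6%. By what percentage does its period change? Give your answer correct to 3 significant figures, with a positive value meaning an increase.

T ∝ √L, so T'/T = √(1.246) = 1.116.
Percentage change in T = (1.116 − 1) × 100% = 11.6%.

11.6%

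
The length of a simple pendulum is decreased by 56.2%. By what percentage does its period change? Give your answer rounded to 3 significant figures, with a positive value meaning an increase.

-33.8%

T ∝ √L, so T'/T = √(0.4380) = 0.6618.
Percentage change in T = (0.6618 − 1) × 100% = -33.8%.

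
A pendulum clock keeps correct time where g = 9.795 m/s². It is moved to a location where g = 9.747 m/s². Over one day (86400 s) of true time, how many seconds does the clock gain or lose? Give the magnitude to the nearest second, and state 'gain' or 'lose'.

lose 212 s

The clock's period scales as T ∝ 1/√g, so T'/T = √(9.795/9.747) = 1.00246.
In 86400 s of true time the clock registers 86400/1.00246 = 86188.0 s, so it loses 212 s.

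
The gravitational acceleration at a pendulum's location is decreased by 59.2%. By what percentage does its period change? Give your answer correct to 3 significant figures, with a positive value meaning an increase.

56.6%

T ∝ 1/√g, so T'/T = 1/√(0.4080) = 1.566.
Percentage change in T = (1.566 − 1) × 100% = 56.6%.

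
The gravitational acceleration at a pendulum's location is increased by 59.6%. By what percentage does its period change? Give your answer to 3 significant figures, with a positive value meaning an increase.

-20.8%

T ∝ 1/√g, so T'/T = 1/√(1.596) = 0.7916.
Percentage change in T = (0.7916 − 1) × 100% = -20.8%.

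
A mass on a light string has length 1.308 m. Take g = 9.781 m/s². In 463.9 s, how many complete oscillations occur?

T = 2π√(L/g) = 2π√(1.308/9.781) = 2.2977 s.
Number of complete oscillations = ⌊463.9/2.2977⌋ = ⌊201.90⌋ = 201.

201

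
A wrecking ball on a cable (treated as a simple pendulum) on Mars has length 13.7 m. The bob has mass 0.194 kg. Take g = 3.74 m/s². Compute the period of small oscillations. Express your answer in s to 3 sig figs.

T = 2π√(L/g) = 2π√(13.7/3.74) = 2π × 1.914 = 12.0 s.

12.0 s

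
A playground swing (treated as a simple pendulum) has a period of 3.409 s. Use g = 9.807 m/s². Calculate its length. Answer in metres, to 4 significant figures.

2.887 m

From T = 2π√(L/g), L = gT²/(4π²) = 9.807 × 3.4090²/(4π²) = 2.887 m.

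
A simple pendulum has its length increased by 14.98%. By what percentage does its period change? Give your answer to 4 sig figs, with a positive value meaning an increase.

7.229%

T ∝ √L, so T'/T = √(1.1498) = 1.0723.
Percentage change in T = (1.0723 − 1) × 100% = 7.229%.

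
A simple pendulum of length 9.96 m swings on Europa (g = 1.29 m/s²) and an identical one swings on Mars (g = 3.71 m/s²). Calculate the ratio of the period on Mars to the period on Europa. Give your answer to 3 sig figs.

0.590

T ∝ 1/√g, so T₂/T₁ = √(g₁/g₂) = √(1.29/3.71) = 0.590.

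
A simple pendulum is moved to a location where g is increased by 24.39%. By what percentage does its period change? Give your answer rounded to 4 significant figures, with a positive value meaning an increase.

T ∝ 1/√g, so T'/T = 1/√(1.2439) = 0.89662.
Percentage change in T = (0.89662 − 1) × 100% = -10.34%.

-10.34%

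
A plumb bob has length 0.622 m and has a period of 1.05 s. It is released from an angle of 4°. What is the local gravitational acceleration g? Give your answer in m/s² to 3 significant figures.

22.3 m/s²

From T = 2π√(L/g), g = 4π²L/T² = 4π² × 0.622/1.050² = 22.3 m/s².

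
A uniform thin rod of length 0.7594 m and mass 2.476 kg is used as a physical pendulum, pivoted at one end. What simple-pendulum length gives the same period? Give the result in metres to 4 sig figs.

0.5063 m

The equivalent simple-pendulum length is L_eq = I/(md), where I is about the pivot and d = 0.37970 m.
I_cm = (1/12)mL² = 0.11899 kg·m², so I = I_cm + md² = 0.11899 + 0.35697 = 0.47596 kg·m².
L_eq = 0.47596/(2.476 × 0.37970) = 0.5063 m.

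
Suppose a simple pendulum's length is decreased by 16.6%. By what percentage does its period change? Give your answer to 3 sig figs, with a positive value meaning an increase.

T ∝ √L, so T'/T = √(0.8340) = 0.9132.
Percentage change in T = (0.9132 − 1) × 100% = -8.68%.

-8.68%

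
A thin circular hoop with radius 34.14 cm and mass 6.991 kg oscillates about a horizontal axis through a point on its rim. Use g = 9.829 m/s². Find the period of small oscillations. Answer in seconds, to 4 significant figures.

1.656 s

I_cm = mr² = 0.81483 kg·m². The pivot is at distance d = 0.3414 m from the centre of mass.
By the parallel-axis theorem, I = I_cm + md² = 0.81483 + 0.81483 = 1.6297 kg·m².
T = 2π√(I/(mgd)) = 2π√(1.6297/(6.991 × 9.829 × 0.3414)) = 1.656 s.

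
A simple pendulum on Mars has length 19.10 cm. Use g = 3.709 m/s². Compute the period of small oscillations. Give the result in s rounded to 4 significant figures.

1.426 s

T = 2π√(L/g) = 2π√(0.1910/3.709) = 2π × 0.22693 = 1.426 s.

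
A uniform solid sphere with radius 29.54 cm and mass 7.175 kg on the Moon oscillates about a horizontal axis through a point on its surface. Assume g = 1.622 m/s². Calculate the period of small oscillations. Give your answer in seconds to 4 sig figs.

I_cm = (2/5)mr² = 0.25044 kg·m². The pivot is at distance d = 0.2954 m from the centre of mass.
By the parallel-axis theorem, I = I_cm + md² = 0.25044 + 0.62610 = 0.87654 kg·m².
T = 2π√(I/(mgd)) = 2π√(0.87654/(7.175 × 1.622 × 0.2954)) = 3.173 s.

3.173 s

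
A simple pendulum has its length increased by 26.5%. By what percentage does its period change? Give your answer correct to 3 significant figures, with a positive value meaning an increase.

T ∝ √L, so T'/T = √(1.265) = 1.125.
Percentage change in T = (1.125 − 1) × 100% = 12.5%.

12.5%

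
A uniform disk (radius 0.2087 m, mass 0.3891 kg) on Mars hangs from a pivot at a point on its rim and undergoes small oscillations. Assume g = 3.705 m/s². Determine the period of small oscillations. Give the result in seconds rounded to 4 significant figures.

1.826 s

I_cm = ½mr² = 0.0084738 kg·m². The pivot is at distance d = 0.2087 m from the centre of mass.
By the parallel-axis theorem, I = I_cm + md² = 0.0084738 + 0.016948 = 0.025421 kg·m².
T = 2π√(I/(mgd)) = 2π√(0.025421/(0.3891 × 3.705 × 0.2087)) = 1.826 s.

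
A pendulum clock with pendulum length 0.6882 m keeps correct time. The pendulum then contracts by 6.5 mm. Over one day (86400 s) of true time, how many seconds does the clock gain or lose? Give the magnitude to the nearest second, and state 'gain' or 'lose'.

T ∝ √L, so T'/T = √(0.68170/0.6882) = 0.995266.
In 86400 s of true time the clock registers 86400/0.995266 = 86810.9 s, so it gains 411 s.

gain 411 s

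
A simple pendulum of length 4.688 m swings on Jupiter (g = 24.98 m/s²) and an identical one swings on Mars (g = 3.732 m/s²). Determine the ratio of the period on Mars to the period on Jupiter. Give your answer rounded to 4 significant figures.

T ∝ 1/√g, so T₂/T₁ = √(g₁/g₂) = √(24.98/3.732) = 2.587.

2.587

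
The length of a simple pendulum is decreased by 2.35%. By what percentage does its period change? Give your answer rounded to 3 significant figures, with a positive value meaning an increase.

-1.18%

T ∝ √L, so T'/T = √(0.9765) = 0.9882.
Percentage change in T = (0.9882 − 1) × 100% = -1.18%.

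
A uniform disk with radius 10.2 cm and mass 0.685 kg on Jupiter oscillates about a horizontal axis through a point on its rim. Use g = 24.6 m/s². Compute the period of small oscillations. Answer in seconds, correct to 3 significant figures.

0.496 s

I_cm = ½mr² = 0.003563 kg·m². The pivot is at distance d = 0.102 m from the centre of mass.
By the parallel-axis theorem, I = I_cm + md² = 0.003563 + 0.007127 = 0.01069 kg·m².
T = 2π√(I/(mgd)) = 2π√(0.01069/(0.685 × 24.6 × 0.102)) = 0.496 s.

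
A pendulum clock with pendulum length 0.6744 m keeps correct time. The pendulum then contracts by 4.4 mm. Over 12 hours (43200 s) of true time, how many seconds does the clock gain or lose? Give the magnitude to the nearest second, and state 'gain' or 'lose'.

gain 142 s

T ∝ √L, so T'/T = √(0.67000/0.6744) = 0.996733.
In 43200 s of true time the clock registers 43200/0.996733 = 43341.6 s, so it gains 142 s.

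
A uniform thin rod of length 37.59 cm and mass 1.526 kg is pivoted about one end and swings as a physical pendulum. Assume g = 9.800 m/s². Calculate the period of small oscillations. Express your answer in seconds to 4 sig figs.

For a physical pendulum T = 2π√(I/(mgd)), with d = 0.18795 m from pivot to centre of mass.
I_cm = mL²/12 = 1.526 × 0.3759²/12 = 0.017969 kg·m²; I = I_cm + md² = 0.017969 + 1.526 × 0.18795² = 0.071875 kg·m².
T = 2π√(0.071875/(1.526 × 9.800 × 0.18795)) = 1.005 s.

1.005 s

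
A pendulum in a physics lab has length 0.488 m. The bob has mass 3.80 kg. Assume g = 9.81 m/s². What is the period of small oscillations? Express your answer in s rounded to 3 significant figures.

1.40 s

T = 2π√(L/g) = 2π√(0.488/9.81) = 2π × 0.2230 = 1.40 s.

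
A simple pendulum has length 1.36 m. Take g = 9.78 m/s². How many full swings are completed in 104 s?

T = 2π√(L/g) = 2π√(1.36/9.78) = 2.343 s.
Number of complete oscillations = ⌊104/2.343⌋ = ⌊44.39⌋ = 44.

44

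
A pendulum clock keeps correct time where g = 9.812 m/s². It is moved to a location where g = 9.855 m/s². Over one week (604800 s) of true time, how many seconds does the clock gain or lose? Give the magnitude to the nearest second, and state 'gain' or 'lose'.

The clock's period scales as T ∝ 1/√g, so T'/T = √(9.812/9.855) = 0.997816.
In 604800 s of true time the clock registers 604800/0.997816 = 606123.8 s, so it gains 1324 s.

gain 1324 s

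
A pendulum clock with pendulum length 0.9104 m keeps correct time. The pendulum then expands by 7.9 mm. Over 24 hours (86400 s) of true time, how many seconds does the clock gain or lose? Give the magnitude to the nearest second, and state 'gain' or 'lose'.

lose 372 s

T ∝ √L, so T'/T = √(0.91830/0.9104) = 1.00433.
In 86400 s of true time the clock registers 86400/1.00433 = 86027.6 s, so it loses 372 s.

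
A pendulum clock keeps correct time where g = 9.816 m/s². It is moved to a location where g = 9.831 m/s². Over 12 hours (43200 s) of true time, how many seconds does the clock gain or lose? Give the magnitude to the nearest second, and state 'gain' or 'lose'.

gain 33 s

The clock's period scales as T ∝ 1/√g, so T'/T = √(9.816/9.831) = 0.999237.
In 43200 s of true time the clock registers 43200/0.999237 = 43233.0 s, so it gains 33 s.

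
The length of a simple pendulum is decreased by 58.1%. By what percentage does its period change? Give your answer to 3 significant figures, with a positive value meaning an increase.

-35.3%

T ∝ √L, so T'/T = √(0.4190) = 0.6473.
Percentage change in T = (0.6473 − 1) × 100% = -35.3%.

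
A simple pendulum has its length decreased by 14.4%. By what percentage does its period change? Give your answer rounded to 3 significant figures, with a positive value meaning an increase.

-7.48%

T ∝ √L, so T'/T = √(0.8560) = 0.9252.
Percentage change in T = (0.9252 − 1) × 100% = -7.48%.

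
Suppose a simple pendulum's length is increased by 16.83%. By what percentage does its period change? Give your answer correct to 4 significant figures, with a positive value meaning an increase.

8.088%

T ∝ √L, so T'/T = √(1.1683) = 1.0809.
Percentage change in T = (1.0809 − 1) × 100% = 8.088%.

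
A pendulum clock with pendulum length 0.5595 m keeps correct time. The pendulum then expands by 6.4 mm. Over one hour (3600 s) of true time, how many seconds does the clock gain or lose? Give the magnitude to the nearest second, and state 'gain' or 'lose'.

lose 20 s

T ∝ √L, so T'/T = √(0.56590/0.5595) = 1.00570.
In 3600 s of true time the clock registers 3600/1.00570 = 3579.6 s, so it loses 20 s.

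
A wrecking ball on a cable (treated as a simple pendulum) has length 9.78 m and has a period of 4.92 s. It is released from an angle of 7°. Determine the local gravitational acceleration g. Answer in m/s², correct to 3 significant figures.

From T = 2π√(L/g), g = 4π²L/T² = 4π² × 9.78/4.920² = 16.0 m/s².

16.0 m/s²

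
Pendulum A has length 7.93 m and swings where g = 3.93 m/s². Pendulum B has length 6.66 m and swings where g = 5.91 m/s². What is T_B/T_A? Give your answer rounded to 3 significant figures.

T = 2π√(L/g), so T_B/T_A = √((L_B/g_B)/(L_A/g_A)) = √((6.66/5.91)/(7.93/3.93)) = 0.747.

0.747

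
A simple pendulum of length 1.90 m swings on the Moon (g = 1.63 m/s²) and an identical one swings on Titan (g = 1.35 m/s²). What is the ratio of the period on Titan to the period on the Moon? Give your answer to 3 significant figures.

T ∝ 1/√g, so T₂/T₁ = √(g₁/g₂) = √(1.63/1.35) = 1.10.

1.10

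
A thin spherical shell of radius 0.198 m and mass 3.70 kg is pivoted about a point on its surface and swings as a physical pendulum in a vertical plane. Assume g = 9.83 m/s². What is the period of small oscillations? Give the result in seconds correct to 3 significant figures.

1.15 s

I_cm = (2/3)mr² = 0.09670 kg·m². The pivot is at distance d = 0.198 m from the centre of mass.
By the parallel-axis theorem, I = I_cm + md² = 0.09670 + 0.1451 = 0.2418 kg·m².
T = 2π√(I/(mgd)) = 2π√(0.2418/(3.70 × 9.83 × 0.198)) = 1.15 s.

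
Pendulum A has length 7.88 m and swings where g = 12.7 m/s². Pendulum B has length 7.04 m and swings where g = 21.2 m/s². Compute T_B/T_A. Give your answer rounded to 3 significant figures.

T = 2π√(L/g), so T_B/T_A = √((L_B/g_B)/(L_A/g_A)) = √((7.04/21.2)/(7.88/12.7)) = 0.732.

0.732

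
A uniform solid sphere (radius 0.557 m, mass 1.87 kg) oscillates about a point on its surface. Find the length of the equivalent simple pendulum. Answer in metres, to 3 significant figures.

The equivalent simple-pendulum length is L_eq = I/(md), where I is about the pivot and d = 0.5570 m.
I_cm = (2/5)mR² = 0.2321 kg·m², so I = I_cm + md² = 0.2321 + 0.5802 = 0.8122 kg·m².
L_eq = 0.8122/(1.87 × 0.5570) = 0.780 m.

0.780 m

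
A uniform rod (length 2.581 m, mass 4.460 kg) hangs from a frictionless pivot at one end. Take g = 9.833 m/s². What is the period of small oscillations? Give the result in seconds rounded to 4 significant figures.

For a physical pendulum T = 2π√(I/(mgd)), with d = 1.2905 m from pivot to centre of mass.
I_cm = mL²/12 = 4.460 × 2.581²/12 = 2.4759 kg·m²; I = I_cm + md² = 2.4759 + 4.460 × 1.2905² = 9.9035 kg·m².
T = 2π√(9.9035/(4.460 × 9.833 × 1.2905)) = 2.628 s.

2.628 s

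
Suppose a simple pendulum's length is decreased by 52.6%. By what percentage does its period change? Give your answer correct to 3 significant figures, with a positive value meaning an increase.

T ∝ √L, so T'/T = √(0.4740) = 0.6885.
Percentage change in T = (0.6885 − 1) × 100% = -31.2%.

-31.2%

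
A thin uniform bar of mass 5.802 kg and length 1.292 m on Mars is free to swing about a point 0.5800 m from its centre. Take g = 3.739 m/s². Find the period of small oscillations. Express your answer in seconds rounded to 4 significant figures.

For a physical pendulum T = 2π√(I/(mgd)), with d = 0.58000 m from pivot to centre of mass.
I_cm = mL²/12 = 5.802 × 1.292²/12 = 0.80709 kg·m²; I = I_cm + md² = 0.80709 + 5.802 × 0.58000² = 2.7589 kg·m².
T = 2π√(2.7589/(5.802 × 3.739 × 0.58000)) = 2.942 s.

2.942 s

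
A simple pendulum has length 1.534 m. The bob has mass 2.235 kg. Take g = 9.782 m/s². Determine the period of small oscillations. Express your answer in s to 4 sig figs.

2.488 s

T = 2π√(L/g) = 2π√(1.534/9.782) = 2π × 0.39600 = 2.488 s.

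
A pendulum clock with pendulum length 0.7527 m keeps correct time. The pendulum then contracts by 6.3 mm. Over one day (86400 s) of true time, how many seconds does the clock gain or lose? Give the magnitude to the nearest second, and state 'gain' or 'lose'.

gain 364 s

T ∝ √L, so T'/T = √(0.74640/0.7527) = 0.995806.
In 86400 s of true time the clock registers 86400/0.995806 = 86763.9 s, so it gains 364 s.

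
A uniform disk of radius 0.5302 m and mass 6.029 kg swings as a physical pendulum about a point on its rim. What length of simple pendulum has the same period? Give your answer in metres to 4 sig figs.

The equivalent simple-pendulum length is L_eq = I/(md), where I is about the pivot and d = 0.53020 m.
I_cm = ½mR² = 0.84741 kg·m², so I = I_cm + md² = 0.84741 + 1.6948 = 2.5422 kg·m².
L_eq = 2.5422/(6.029 × 0.53020) = 0.7953 m.

0.7953 m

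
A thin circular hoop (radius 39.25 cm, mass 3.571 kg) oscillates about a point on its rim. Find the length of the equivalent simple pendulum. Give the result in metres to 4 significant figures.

The equivalent simple-pendulum length is L_eq = I/(md), where I is about the pivot and d = 0.39250 m.
I_cm = mR² = 0.55013 kg·m², so I = I_cm + md² = 0.55013 + 0.55013 = 1.1003 kg·m².
L_eq = 1.1003/(3.571 × 0.39250) = 0.7850 m.

0.7850 m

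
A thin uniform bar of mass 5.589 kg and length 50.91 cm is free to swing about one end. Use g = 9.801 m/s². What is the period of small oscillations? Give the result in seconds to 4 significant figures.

For a physical pendulum T = 2π√(I/(mgd)), with d = 0.25455 m from pivot to centre of mass.
I_cm = mL²/12 = 5.589 × 0.5091²/12 = 0.12071 kg·m²; I = I_cm + md² = 0.12071 + 5.589 × 0.25455² = 0.48286 kg·m².
T = 2π√(0.48286/(5.589 × 9.801 × 0.25455)) = 1.169 s.

1.169 s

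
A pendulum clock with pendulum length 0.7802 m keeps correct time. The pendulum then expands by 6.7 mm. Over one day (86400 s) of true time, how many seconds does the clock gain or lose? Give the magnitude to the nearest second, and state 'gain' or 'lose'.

T ∝ √L, so T'/T = √(0.78690/0.7802) = 1.00428.
In 86400 s of true time the clock registers 86400/1.00428 = 86031.4 s, so it loses 369 s.

lose 369 s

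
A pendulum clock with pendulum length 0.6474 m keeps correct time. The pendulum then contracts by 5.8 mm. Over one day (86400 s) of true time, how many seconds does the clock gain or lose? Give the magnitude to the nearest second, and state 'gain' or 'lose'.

gain 390 s

T ∝ √L, so T'/T = √(0.64160/0.6474) = 0.995510.
In 86400 s of true time the clock registers 86400/0.995510 = 86789.6 s, so it gains 390 s.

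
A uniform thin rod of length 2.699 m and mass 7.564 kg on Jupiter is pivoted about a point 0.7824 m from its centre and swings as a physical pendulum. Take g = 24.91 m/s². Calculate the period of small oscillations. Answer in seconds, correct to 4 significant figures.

For a physical pendulum T = 2π√(I/(mgd)), with d = 0.78240 m from pivot to centre of mass.
I_cm = mL²/12 = 7.564 × 2.699²/12 = 4.5917 kg·m²; I = I_cm + md² = 4.5917 + 7.564 × 0.78240² = 9.2220 kg·m².
T = 2π√(9.2220/(7.564 × 24.91 × 0.78240)) = 1.572 s.

1.572 s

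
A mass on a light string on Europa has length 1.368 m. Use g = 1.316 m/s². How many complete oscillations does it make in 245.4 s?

T = 2π√(L/g) = 2π√(1.368/1.316) = 6.4061 s.
Number of complete oscillations = ⌊245.4/6.4061⌋ = ⌊38.307⌋ = 38.

38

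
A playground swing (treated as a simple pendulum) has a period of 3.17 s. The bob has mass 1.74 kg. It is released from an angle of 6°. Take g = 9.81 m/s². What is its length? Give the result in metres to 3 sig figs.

2.50 m

From T = 2π√(L/g), L = gT²/(4π²) = 9.81 × 3.170²/(4π²) = 2.50 m.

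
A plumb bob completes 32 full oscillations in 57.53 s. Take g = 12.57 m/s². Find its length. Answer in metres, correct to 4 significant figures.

1.029 m

T = 57.53/32 = 1.7978 s.
From T = 2π√(L/g), L = gT²/(4π²) = 12.57 × 1.7978²/(4π²) = 1.029 m.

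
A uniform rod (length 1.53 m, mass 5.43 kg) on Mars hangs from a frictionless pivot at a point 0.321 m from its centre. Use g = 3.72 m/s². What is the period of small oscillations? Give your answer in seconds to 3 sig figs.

For a physical pendulum T = 2π√(I/(mgd)), with d = 0.3210 m from pivot to centre of mass.
I_cm = mL²/12 = 5.43 × 1.53²/12 = 1.059 kg·m²; I = I_cm + md² = 1.059 + 5.43 × 0.3210² = 1.619 kg·m².
T = 2π√(1.619/(5.43 × 3.72 × 0.3210)) = 3.14 s.

3.14 s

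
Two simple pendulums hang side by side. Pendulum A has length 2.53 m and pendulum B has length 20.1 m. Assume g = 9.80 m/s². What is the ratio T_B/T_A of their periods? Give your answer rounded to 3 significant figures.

2.82

T ∝ √L, so T_B/T_A = √(L_B/L_A) = √(20.1/2.53) = 2.82.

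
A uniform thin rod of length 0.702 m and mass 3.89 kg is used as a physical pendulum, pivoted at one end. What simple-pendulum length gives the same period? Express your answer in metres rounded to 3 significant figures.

0.468 m

The equivalent simple-pendulum length is L_eq = I/(md), where I is about the pivot and d = 0.3510 m.
I_cm = (1/12)mL² = 0.1598 kg·m², so I = I_cm + md² = 0.1598 + 0.4793 = 0.6390 kg·m².
L_eq = 0.6390/(3.89 × 0.3510) = 0.468 m.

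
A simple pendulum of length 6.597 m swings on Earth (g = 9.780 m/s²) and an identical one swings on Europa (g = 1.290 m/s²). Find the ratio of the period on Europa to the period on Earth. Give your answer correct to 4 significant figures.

T ∝ 1/√g, so T₂/T₁ = √(g₁/g₂) = √(9.780/1.290) = 2.753.

2.753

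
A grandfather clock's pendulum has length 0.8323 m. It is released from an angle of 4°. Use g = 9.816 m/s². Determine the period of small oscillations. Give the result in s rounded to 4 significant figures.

1.830 s

T = 2π√(L/g) = 2π√(0.8323/9.816) = 2π × 0.29119 = 1.830 s.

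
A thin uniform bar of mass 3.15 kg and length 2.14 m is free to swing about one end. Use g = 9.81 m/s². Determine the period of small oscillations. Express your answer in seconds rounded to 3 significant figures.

For a physical pendulum T = 2π√(I/(mgd)), with d = 1.070 m from pivot to centre of mass.
I_cm = mL²/12 = 3.15 × 2.14²/12 = 1.202 kg·m²; I = I_cm + md² = 1.202 + 3.15 × 1.070² = 4.809 kg·m².
T = 2π√(4.809/(3.15 × 9.81 × 1.070)) = 2.40 s.

2.40 s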